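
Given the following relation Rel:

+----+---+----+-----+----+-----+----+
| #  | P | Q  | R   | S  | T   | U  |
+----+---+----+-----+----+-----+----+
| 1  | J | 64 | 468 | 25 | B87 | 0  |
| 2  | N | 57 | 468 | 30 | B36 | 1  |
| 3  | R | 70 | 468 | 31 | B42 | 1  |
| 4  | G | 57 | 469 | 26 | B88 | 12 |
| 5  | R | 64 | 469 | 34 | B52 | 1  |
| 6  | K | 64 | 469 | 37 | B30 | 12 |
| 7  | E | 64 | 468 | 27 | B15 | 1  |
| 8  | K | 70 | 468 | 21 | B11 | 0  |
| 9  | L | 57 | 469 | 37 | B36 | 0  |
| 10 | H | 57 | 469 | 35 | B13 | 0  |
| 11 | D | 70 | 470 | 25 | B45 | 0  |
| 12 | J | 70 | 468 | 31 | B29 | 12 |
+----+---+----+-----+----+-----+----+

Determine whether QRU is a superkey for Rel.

No

Rows 9 and 10 have the same QRU value (Q=57, R=469, U=0) but are distinct tuples, so QRU does not determine every attribute — not a superkey.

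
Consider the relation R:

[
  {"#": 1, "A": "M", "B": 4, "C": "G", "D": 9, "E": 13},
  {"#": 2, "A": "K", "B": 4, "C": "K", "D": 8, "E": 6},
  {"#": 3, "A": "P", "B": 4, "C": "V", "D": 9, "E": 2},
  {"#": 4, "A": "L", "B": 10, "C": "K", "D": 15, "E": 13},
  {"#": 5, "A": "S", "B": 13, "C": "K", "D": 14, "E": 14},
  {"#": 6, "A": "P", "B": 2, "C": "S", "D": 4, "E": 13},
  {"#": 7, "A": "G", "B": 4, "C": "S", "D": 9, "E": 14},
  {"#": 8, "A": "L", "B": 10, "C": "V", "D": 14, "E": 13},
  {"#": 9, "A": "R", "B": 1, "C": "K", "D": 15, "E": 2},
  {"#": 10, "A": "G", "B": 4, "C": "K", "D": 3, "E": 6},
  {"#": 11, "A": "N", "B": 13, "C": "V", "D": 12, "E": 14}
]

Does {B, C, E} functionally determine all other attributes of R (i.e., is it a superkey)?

Rows 2 and 10 have the same {B, C, E} value (B=4, C=K, E=6) but are distinct tuples, so {B, C, E} does not determine every attribute — not a superkey.

No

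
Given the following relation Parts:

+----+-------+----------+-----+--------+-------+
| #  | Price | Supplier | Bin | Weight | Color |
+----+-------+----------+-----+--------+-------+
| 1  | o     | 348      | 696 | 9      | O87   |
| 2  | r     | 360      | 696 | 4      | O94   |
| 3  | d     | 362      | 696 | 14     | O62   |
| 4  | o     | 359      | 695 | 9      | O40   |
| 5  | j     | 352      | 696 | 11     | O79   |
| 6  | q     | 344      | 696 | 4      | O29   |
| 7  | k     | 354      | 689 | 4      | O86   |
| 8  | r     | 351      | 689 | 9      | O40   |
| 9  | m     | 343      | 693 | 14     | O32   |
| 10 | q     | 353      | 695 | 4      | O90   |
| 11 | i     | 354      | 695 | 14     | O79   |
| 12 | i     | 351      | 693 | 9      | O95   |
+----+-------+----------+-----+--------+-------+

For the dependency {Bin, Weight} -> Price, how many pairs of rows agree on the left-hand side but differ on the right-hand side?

1

(Bin=696, Weight=4): violating pairs (2,6) — 1 pair.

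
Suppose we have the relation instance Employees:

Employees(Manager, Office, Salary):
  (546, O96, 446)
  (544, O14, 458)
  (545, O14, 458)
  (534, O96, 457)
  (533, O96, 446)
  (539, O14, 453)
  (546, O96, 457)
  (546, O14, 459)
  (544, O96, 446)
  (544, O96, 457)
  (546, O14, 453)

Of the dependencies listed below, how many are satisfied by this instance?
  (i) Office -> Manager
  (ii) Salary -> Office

1

(i) Office -> Manager: Office=O96: 6 rows → Manager takes values {546, 534, 533, 544} — violation; Office=O14: 5 rows → Manager takes values {544, 545, 539, 546} — violation — fails.
(ii) Salary -> Office: every LHS value maps to a single RHS value — holds.
1 of the 2 dependencies holds.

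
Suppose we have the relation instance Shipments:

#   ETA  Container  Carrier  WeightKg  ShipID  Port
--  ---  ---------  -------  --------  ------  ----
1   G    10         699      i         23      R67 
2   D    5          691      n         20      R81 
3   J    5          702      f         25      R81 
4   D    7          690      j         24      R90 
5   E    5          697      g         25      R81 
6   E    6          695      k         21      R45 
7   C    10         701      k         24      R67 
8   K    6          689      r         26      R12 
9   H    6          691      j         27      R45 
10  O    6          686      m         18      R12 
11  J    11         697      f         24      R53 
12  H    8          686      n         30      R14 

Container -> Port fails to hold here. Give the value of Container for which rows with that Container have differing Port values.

6

Container=10: rows 1, 7 → Port = R67, R67 ✓
Container=5: rows 2, 3, 5 → Port = R81, R81, R81 ✓
Container=7: row 4 → Port = R90 ✓
Container=6: rows 6, 8, 9, 10 → Port takes values {R45, R12} — violation
Container=11: row 11 → Port = R53 ✓
Container=8: row 12 → Port = R14 ✓
The only Container value with inconsistent Port is Container=6.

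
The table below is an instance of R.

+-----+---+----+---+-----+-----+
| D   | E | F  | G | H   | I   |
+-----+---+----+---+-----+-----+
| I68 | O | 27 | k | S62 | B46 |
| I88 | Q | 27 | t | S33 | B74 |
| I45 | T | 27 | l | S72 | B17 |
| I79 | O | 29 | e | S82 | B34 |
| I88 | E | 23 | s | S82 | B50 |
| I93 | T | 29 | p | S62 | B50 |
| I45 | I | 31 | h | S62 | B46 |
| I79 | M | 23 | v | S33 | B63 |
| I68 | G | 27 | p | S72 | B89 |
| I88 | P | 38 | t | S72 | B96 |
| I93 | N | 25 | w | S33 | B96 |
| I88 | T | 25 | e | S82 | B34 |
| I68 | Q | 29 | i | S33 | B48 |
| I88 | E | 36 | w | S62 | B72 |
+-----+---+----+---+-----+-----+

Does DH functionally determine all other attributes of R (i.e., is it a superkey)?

Two distinct rows share (D=I88, H=S82), so DH does not determine every attribute — not a superkey.

No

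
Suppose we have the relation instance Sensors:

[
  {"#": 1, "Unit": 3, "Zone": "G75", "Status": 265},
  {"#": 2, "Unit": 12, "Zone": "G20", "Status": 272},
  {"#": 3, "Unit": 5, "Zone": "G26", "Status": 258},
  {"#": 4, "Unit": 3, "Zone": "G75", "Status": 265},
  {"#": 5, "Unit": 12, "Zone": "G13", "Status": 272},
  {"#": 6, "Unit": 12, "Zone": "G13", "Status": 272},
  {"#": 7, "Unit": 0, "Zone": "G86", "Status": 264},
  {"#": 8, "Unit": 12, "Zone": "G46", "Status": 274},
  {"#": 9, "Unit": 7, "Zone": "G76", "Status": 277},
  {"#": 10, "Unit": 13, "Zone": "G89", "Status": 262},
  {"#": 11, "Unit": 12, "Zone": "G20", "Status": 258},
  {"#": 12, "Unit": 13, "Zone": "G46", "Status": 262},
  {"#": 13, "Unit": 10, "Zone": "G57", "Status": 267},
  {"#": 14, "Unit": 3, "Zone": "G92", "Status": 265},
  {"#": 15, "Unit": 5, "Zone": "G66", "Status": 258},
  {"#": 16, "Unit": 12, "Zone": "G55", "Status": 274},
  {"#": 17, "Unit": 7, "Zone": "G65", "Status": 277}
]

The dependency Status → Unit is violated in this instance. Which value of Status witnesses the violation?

Status=265: rows 1, 4, 14 → Unit = 3, 3, 3 ✓
Status=272: rows 2, 5, 6 → Unit = 12, 12, 12 ✓
Status=258: rows 3, 11, 15 → Unit takes values {5, 12} — violation
Status=264: row 7 → Unit = 0 ✓
Status=274: rows 8, 16 → Unit = 12, 12 ✓
Status=277: rows 9, 17 → Unit = 7, 7 ✓
Status=262: rows 10, 12 → Unit = 13, 13 ✓
Status=267: row 13 → Unit = 10 ✓
The only Status value with inconsistent Unit is Status=258.

258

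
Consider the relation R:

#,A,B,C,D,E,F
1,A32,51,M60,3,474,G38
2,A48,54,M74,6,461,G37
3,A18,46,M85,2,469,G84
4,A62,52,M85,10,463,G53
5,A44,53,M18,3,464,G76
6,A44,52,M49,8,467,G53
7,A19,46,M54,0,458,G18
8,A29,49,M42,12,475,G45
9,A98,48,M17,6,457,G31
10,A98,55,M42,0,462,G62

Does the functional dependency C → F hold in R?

No

C=M60: row 1 → F = G38 ✓
C=M74: row 2 → F = G37 ✓
C=M85: rows 3, 4 → F takes values {G84, G53} — violation
C=M18: row 5 → F = G76 ✓
C=M49: row 6 → F = G53 ✓
C=M54: row 7 → F = G18 ✓
C=M42: rows 8, 10 → F takes values {G45, G62} — violation
C=M17: row 9 → F = G31 ✓
Two rows agree on C but differ on F, so C → F does not hold.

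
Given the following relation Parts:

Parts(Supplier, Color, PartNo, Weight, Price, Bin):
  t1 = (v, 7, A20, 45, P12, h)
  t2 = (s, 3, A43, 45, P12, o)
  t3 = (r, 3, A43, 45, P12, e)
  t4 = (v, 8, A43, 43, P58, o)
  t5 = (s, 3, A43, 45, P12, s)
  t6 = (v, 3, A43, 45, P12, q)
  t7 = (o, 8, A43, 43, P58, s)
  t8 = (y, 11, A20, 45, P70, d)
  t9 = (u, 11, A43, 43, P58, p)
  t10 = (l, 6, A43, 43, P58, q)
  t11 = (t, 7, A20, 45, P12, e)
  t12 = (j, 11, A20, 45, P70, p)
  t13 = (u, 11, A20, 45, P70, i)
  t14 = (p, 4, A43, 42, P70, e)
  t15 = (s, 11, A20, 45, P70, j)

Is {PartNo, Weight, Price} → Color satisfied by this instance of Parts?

No

(PartNo=A20, Weight=45, Price=P12): rows 1, 11 → Color = 7, 7 ✓
(PartNo=A43, Weight=45, Price=P12): rows 2, 3, 5, 6 → Color = 3, 3, 3, 3 ✓
(PartNo=A43, Weight=43, Price=P58): rows 4, 7, 9, 10 → Color takes values {8, 11, 6} — violation
(PartNo=A20, Weight=45, Price=P70): rows 8, 12, 13, 15 → Color = 11, 11, 11, 11 ✓
(PartNo=A43, Weight=42, Price=P70): row 14 → Color = 4 ✓
Two rows agree on {PartNo, Weight, Price} but differ on Color, so {PartNo, Weight, Price} → Color does not hold.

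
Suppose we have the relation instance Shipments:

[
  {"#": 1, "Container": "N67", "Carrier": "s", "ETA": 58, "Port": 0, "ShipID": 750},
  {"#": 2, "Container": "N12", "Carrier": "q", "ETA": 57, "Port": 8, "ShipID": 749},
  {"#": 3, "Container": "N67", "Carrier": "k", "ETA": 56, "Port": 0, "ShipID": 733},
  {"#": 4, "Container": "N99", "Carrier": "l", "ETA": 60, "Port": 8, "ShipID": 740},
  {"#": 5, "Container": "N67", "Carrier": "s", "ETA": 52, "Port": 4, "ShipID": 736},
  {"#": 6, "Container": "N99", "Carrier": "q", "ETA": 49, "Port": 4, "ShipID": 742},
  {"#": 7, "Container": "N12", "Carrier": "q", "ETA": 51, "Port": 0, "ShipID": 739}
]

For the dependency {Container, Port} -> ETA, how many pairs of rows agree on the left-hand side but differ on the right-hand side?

1

(Container=N67, Port=0): violating pairs (1,3) — 1 pair.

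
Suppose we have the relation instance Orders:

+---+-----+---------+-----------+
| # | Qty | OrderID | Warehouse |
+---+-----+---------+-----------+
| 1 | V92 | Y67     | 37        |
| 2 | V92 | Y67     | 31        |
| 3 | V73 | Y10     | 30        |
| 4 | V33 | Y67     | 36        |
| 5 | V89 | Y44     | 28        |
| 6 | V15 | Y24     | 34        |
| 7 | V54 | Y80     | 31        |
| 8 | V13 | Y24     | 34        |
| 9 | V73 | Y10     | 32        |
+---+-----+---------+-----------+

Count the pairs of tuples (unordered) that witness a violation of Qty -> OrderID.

Qty=V92: all 2 rows agree on OrderID — 0 pairs.
Qty=V73: all 2 rows agree on OrderID — 0 pairs.

0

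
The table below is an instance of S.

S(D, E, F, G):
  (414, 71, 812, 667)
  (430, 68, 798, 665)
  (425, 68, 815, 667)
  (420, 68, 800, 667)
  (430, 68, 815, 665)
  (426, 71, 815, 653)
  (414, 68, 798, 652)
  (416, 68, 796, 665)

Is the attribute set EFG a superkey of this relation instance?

All 8 rows have distinct EFG values, so EFG → (all attributes) holds and EFG is a superkey.

Yes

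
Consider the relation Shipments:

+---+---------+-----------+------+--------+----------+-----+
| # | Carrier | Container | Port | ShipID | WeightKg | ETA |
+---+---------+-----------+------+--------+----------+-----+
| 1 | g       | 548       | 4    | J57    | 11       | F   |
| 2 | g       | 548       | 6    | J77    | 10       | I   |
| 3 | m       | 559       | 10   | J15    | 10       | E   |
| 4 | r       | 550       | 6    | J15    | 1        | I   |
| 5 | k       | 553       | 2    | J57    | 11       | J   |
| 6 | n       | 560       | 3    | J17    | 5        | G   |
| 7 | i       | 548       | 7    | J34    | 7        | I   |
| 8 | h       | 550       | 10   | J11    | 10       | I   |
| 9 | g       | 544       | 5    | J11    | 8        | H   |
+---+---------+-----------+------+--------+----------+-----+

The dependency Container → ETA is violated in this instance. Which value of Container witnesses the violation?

Container=548: rows 1, 2, 7 → ETA takes values {F, I} — violation
Container=559: row 3 → ETA = E ✓
Container=550: rows 4, 8 → ETA = I, I ✓
Container=553: row 5 → ETA = J ✓
Container=560: row 6 → ETA = G ✓
Container=544: row 9 → ETA = H ✓
The only Container value with inconsistent ETA is Container=548.

548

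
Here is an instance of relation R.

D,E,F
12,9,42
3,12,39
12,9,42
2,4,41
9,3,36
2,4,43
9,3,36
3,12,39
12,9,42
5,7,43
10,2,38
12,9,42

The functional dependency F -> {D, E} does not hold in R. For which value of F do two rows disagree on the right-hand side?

43

F=42: 4 rows → {D,E} = (12, 9), (12, 9), (12, 9), (12, 9) ✓
F=39: 2 rows → {D,E} = (3, 12), (3, 12) ✓
F=41: 1 row → {D,E} = (2, 4) ✓
F=36: 2 rows → {D,E} = (9, 3), (9, 3) ✓
F=43: 2 rows → {D,E} takes values {(2, 4), (5, 7)} — violation
F=38: 1 row → {D,E} = (10, 2) ✓
The only F value with inconsistent RHS is F=43.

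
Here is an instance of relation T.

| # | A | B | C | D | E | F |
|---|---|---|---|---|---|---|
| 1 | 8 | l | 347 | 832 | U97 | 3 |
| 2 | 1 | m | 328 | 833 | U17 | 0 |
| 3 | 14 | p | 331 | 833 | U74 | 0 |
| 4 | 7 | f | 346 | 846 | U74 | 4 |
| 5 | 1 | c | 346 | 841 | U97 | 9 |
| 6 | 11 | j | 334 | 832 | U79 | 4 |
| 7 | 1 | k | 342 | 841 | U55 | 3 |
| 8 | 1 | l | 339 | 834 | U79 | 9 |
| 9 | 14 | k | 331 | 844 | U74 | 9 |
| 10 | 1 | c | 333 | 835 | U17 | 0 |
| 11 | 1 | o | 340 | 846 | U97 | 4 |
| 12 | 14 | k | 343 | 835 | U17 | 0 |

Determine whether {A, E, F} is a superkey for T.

No

Rows 2 and 10 have the same {A, E, F} value (A=1, E=U17, F=0) but are distinct tuples, so {A, E, F} does not determine every attribute — not a superkey.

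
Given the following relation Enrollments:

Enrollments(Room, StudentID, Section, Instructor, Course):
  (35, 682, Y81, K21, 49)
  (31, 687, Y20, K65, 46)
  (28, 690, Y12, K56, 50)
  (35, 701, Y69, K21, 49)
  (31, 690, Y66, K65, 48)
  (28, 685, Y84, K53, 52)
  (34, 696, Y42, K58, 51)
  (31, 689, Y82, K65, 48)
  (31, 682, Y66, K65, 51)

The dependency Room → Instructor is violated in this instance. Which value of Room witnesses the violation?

28

Room=35: 2 rows → Instructor = K21, K21 ✓
Room=31: 4 rows → Instructor = K65, K65, K65, K65 ✓
Room=28: 2 rows → Instructor takes values {K56, K53} — violation
Room=34: 1 row → Instructor = K58 ✓
The only Room value with inconsistent Instructor is Room=28.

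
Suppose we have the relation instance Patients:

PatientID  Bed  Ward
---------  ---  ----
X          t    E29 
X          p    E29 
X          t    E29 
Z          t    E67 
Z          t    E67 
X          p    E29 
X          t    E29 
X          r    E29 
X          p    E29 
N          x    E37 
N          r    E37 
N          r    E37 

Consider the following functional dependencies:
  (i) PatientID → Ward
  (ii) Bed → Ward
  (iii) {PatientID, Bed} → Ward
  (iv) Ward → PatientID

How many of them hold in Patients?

3

(i) PatientID → Ward: every LHS value maps to a single RHS value — holds.
(ii) Bed → Ward: Bed=t: 5 rows → Ward takes values {E29, E67} — violation; Bed=r: 3 rows → Ward takes values {E29, E37} — violation — fails.
(iii) {PatientID, Bed} → Ward: every LHS value maps to a single RHS value — holds.
(iv) Ward → PatientID: every LHS value maps to a single RHS value — holds.
3 of the 4 dependencies hold.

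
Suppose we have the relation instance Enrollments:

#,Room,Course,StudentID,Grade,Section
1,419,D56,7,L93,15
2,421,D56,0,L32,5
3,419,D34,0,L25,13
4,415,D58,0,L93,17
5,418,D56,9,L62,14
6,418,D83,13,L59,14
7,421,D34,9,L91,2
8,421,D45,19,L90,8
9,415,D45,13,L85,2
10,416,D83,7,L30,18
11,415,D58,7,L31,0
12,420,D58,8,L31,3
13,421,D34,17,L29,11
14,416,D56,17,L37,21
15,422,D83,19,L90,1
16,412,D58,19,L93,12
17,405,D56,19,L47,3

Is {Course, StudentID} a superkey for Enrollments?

Yes

All 17 rows have distinct {Course, StudentID} values, so {Course, StudentID} → (all attributes) holds and {Course, StudentID} is a superkey.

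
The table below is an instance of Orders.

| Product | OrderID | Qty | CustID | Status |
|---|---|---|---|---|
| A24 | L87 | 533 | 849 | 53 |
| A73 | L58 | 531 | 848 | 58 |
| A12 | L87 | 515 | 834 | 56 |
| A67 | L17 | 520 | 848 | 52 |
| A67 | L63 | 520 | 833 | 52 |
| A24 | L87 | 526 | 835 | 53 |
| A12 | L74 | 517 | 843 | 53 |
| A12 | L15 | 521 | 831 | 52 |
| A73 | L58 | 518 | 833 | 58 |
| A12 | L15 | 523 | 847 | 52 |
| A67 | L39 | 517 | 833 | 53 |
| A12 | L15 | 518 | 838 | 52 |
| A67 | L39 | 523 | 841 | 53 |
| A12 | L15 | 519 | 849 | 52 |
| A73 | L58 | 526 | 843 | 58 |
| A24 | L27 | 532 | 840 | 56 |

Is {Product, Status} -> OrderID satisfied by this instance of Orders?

(Product=A24, Status=53): 2 rows → OrderID = L87, L87 ✓
(Product=A73, Status=58): 3 rows → OrderID = L58, L58, L58 ✓
(Product=A12, Status=56): 1 row → OrderID = L87 ✓
(Product=A67, Status=52): 2 rows → OrderID takes values {L17, L63} — violation
(Product=A12, Status=53): 1 row → OrderID = L74 ✓
(Product=A12, Status=52): 4 rows → OrderID = L15, L15, L15, L15 ✓
(Product=A67, Status=53): 2 rows → OrderID = L39, L39 ✓
(Product=A24, Status=56): 1 row → OrderID = L27 ✓
Two rows agree on {Product, Status} but differ on OrderID, so {Product, Status} -> OrderID does not hold.

No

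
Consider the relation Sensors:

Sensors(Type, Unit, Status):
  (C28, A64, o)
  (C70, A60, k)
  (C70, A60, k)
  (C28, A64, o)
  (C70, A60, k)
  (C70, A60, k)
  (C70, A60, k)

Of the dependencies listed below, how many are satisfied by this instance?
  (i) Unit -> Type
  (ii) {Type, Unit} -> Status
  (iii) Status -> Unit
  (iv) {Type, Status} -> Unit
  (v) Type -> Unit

(i) Unit -> Type: every LHS value maps to a single RHS value — holds.
(ii) {Type, Unit} -> Status: every LHS value maps to a single RHS value — holds.
(iii) Status -> Unit: every LHS value maps to a single RHS value — holds.
(iv) {Type, Status} -> Unit: every LHS value maps to a single RHS value — holds.
(v) Type -> Unit: every LHS value maps to a single RHS value — holds.
5 of the 5 dependencies hold.

5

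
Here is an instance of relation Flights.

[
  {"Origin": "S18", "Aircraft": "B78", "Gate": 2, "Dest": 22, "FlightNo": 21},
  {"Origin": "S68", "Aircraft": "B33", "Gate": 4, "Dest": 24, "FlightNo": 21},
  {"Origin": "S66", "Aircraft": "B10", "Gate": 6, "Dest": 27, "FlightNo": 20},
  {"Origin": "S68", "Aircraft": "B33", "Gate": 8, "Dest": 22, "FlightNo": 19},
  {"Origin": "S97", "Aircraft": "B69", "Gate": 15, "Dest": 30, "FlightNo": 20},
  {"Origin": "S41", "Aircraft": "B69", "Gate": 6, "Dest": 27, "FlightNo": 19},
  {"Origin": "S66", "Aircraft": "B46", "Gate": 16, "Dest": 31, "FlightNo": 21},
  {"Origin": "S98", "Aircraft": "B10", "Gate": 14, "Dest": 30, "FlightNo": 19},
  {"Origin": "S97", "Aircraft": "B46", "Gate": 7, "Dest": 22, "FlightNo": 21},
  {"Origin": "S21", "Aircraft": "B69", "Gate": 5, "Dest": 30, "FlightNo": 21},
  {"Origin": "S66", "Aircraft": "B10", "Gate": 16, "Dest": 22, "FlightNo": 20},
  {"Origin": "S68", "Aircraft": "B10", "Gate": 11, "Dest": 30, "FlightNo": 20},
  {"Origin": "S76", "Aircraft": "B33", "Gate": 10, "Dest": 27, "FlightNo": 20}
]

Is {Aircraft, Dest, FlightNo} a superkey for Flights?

Yes

All 13 rows have distinct {Aircraft, Dest, FlightNo} values, so {Aircraft, Dest, FlightNo} → (all attributes) holds and {Aircraft, Dest, FlightNo} is a superkey.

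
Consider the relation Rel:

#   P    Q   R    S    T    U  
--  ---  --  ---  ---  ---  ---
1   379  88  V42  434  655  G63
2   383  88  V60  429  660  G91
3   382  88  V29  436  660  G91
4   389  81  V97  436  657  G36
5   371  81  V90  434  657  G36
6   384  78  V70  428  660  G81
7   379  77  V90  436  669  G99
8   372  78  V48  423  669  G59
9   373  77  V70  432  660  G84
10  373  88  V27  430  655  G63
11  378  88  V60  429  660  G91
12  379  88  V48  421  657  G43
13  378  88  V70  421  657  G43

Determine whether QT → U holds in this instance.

(Q=88, T=655): rows 1, 10 → U = G63, G63 ✓
(Q=88, T=660): rows 2, 3, 11 → U = G91, G91, G91 ✓
(Q=81, T=657): rows 4, 5 → U = G36, G36 ✓
(Q=78, T=660): row 6 → U = G81 ✓
(Q=77, T=669): row 7 → U = G99 ✓
(Q=78, T=669): row 8 → U = G59 ✓
(Q=77, T=660): row 9 → U = G84 ✓
(Q=88, T=657): rows 12, 13 → U = G43, G43 ✓
Every QT value is associated with a single U value, so QT → U holds.

Yes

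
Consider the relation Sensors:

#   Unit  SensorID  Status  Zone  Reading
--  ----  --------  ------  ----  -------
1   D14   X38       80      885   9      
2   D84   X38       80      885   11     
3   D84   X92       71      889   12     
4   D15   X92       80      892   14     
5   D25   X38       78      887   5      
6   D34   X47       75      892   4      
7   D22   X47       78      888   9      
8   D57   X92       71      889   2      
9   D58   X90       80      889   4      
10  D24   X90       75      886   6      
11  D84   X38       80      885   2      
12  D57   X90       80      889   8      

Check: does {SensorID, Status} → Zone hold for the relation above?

(SensorID=X38, Status=80): rows 1, 2, 11 → Zone = 885, 885, 885 ✓
(SensorID=X92, Status=71): rows 3, 8 → Zone = 889, 889 ✓
(SensorID=X92, Status=80): row 4 → Zone = 892 ✓
(SensorID=X38, Status=78): row 5 → Zone = 887 ✓
(SensorID=X47, Status=75): row 6 → Zone = 892 ✓
(SensorID=X47, Status=78): row 7 → Zone = 888 ✓
(SensorID=X90, Status=80): rows 9, 12 → Zone = 889, 889 ✓
(SensorID=X90, Status=75): row 10 → Zone = 886 ✓
Every {SensorID, Status} value is associated with a single Zone value, so {SensorID, Status} → Zone holds.

Yes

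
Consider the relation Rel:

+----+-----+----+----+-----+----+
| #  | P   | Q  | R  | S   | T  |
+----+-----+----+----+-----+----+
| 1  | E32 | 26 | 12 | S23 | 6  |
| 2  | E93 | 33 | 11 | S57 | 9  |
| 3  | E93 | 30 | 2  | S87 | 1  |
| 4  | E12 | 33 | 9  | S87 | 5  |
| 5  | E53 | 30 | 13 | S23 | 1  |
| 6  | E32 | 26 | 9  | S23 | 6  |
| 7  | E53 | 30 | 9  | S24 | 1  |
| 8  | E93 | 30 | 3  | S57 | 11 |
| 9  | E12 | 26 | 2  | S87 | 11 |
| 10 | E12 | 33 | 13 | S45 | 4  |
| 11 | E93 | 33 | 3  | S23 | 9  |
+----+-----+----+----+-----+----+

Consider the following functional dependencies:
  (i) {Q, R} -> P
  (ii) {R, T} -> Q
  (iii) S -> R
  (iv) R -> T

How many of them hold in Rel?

2

(i) {Q, R} -> P: every LHS value maps to a single RHS value — holds.
(ii) {R, T} -> Q: every LHS value maps to a single RHS value — holds.
(iii) S -> R: S=S23: rows 1, 5, 6, 11 → R takes values {12, 13, 9, 3} — violation; S=S57: rows 2, 8 → R takes values {11, 3} — violation; S=S87: rows 3, 4, 9 → R takes values {2, 9} — violation — fails.
(iv) R -> T: R=2: rows 3, 9 → T takes values {1, 11} — violation; R=9: rows 4, 6, 7 → T takes values {5, 6, 1} — violation; R=13: rows 5, 10 → T takes values {1, 4} — violation; R=3: rows 8, 11 → T takes values {11, 9} — violation — fails.
2 of the 4 dependencies hold.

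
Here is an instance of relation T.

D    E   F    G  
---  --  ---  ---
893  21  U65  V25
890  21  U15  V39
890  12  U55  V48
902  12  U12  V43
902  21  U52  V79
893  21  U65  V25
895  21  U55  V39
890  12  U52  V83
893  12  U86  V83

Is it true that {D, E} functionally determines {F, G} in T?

(D=893, E=21): 2 rows → {F,G} = (U65, V25), (U65, V25) ✓
(D=890, E=21): 1 row → {F,G} = (U15, V39) ✓
(D=890, E=12): 2 rows → {F,G} takes values {(U55, V48), (U52, V83)} — violation
(D=902, E=12): 1 row → {F,G} = (U12, V43) ✓
(D=902, E=21): 1 row → {F,G} = (U52, V79) ✓
(D=895, E=21): 1 row → {F,G} = (U55, V39) ✓
(D=893, E=12): 1 row → {F,G} = (U86, V83) ✓
Two rows agree on {D, E} but differ on {F, G}, so {D, E} → {F, G} does not hold.

No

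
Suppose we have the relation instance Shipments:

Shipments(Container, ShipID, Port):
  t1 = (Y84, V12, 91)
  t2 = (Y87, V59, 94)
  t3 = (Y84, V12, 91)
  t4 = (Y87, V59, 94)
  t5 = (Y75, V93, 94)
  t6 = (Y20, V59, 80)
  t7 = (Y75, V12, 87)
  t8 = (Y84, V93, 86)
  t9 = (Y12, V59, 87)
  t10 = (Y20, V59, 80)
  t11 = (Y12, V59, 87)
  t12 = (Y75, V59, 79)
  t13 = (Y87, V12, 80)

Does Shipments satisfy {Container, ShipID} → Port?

(Container=Y84, ShipID=V12): rows 1, 3 → Port = 91, 91 ✓
(Container=Y87, ShipID=V59): rows 2, 4 → Port = 94, 94 ✓
(Container=Y75, ShipID=V93): row 5 → Port = 94 ✓
(Container=Y20, ShipID=V59): rows 6, 10 → Port = 80, 80 ✓
(Container=Y75, ShipID=V12): row 7 → Port = 87 ✓
(Container=Y84, ShipID=V93): row 8 → Port = 86 ✓
(Container=Y12, ShipID=V59): rows 9, 11 → Port = 87, 87 ✓
(Container=Y75, ShipID=V59): row 12 → Port = 79 ✓
(Container=Y87, ShipID=V12): row 13 → Port = 80 ✓
Every {Container, ShipID} value is associated with a single Port value, so {Container, ShipID} → Port holds.

Yes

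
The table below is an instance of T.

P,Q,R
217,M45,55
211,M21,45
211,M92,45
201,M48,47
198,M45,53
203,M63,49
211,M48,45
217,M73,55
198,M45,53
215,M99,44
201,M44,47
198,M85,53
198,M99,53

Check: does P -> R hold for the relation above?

Yes

P=217: 2 rows → R = 55, 55 ✓
P=211: 3 rows → R = 45, 45, 45 ✓
P=201: 2 rows → R = 47, 47 ✓
P=198: 4 rows → R = 53, 53, 53, 53 ✓
P=203: 1 row → R = 49 ✓
P=215: 1 row → R = 44 ✓
Every P value is associated with a single R value, so P -> R holds.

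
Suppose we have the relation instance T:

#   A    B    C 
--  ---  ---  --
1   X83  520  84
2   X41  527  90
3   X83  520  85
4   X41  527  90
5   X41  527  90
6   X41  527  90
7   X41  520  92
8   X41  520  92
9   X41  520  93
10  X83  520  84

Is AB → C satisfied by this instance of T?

(A=X83, B=520): rows 1, 3, 10 → C takes values {84, 85} — violation
(A=X41, B=527): rows 2, 4, 5, 6 → C = 90, 90, 90, 90 ✓
(A=X41, B=520): rows 7, 8, 9 → C takes values {92, 93} — violation
Two rows agree on AB but differ on C, so AB → C does not hold.

No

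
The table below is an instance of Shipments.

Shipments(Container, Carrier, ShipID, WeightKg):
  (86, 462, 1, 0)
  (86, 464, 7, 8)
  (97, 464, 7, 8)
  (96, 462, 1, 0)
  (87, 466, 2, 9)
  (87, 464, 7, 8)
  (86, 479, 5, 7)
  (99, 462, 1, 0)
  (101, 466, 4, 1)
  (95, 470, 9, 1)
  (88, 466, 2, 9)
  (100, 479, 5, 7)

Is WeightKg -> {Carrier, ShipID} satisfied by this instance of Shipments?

WeightKg=0: 3 rows → {Carrier,ShipID} = (462, 1), (462, 1), (462, 1) ✓
WeightKg=8: 3 rows → {Carrier,ShipID} = (464, 7), (464, 7), (464, 7) ✓
WeightKg=9: 2 rows → {Carrier,ShipID} = (466, 2), (466, 2) ✓
WeightKg=7: 2 rows → {Carrier,ShipID} = (479, 5), (479, 5) ✓
WeightKg=1: 2 rows → {Carrier,ShipID} takes values {(466, 4), (470, 9)} — violation
Two rows agree on WeightKg but differ on {Carrier, ShipID}, so WeightKg -> {Carrier, ShipID} does not hold.

No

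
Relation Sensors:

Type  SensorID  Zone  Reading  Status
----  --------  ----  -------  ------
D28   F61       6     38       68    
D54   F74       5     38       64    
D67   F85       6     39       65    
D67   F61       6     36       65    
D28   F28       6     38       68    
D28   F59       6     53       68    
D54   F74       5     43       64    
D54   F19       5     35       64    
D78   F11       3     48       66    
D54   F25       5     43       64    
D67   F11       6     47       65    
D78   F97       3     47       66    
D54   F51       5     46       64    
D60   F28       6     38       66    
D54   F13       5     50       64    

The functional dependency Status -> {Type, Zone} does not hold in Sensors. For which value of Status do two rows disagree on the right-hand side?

66

Status=68: 3 rows → {Type,Zone} = (D28, 6), (D28, 6), (D28, 6) ✓
Status=64: 6 rows → {Type,Zone} = (D54, 5), (D54, 5), (D54, 5), (D54, 5), (D54, 5), (D54, 5) ✓
Status=65: 3 rows → {Type,Zone} = (D67, 6), (D67, 6), (D67, 6) ✓
Status=66: 3 rows → {Type,Zone} takes values {(D78, 3), (D60, 6)} — violation
The only Status value with inconsistent RHS is Status=66.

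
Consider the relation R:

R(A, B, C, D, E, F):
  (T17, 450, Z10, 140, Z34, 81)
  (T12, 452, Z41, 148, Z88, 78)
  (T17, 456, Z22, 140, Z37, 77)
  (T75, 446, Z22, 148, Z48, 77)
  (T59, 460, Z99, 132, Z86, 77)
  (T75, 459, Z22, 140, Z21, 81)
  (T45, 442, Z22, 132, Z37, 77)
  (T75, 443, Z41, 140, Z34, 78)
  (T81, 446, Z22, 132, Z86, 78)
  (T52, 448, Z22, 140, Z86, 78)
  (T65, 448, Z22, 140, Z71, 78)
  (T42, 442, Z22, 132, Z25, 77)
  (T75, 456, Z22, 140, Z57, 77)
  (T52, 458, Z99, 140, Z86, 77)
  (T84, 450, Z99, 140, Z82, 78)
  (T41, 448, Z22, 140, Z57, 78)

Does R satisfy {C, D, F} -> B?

(C=Z10, D=140, F=81): 1 row → B = 450 ✓
(C=Z41, D=148, F=78): 1 row → B = 452 ✓
(C=Z22, D=140, F=77): 2 rows → B = 456, 456 ✓
(C=Z22, D=148, F=77): 1 row → B = 446 ✓
(C=Z99, D=132, F=77): 1 row → B = 460 ✓
(C=Z22, D=140, F=81): 1 row → B = 459 ✓
(C=Z22, D=132, F=77): 2 rows → B = 442, 442 ✓
(C=Z41, D=140, F=78): 1 row → B = 443 ✓
(C=Z22, D=132, F=78): 1 row → B = 446 ✓
(C=Z22, D=140, F=78): 3 rows → B = 448, 448, 448 ✓
(C=Z99, D=140, F=77): 1 row → B = 458 ✓
(C=Z99, D=140, F=78): 1 row → B = 450 ✓
Every {C, D, F} value is associated with a single B value, so {C, D, F} -> B holds.

Yes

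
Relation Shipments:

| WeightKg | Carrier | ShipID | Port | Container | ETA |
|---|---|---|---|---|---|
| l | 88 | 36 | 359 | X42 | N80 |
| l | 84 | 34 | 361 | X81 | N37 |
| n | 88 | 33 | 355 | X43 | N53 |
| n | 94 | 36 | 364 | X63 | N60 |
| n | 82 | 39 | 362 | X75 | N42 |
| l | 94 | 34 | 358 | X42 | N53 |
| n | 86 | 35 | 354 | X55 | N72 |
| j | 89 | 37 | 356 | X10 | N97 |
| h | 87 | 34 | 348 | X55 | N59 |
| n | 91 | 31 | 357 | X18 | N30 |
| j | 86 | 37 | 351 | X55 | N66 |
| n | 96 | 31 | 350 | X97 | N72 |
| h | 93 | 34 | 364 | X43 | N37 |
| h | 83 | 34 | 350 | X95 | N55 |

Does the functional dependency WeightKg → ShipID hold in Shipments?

WeightKg=l: 3 rows → ShipID takes values {36, 34} — violation
WeightKg=n: 6 rows → ShipID takes values {33, 36, 39, 35, 31} — violation
WeightKg=j: 2 rows → ShipID = 37, 37 ✓
WeightKg=h: 3 rows → ShipID = 34, 34, 34 ✓
Two rows agree on WeightKg but differ on ShipID, so WeightKg → ShipID does not hold.

No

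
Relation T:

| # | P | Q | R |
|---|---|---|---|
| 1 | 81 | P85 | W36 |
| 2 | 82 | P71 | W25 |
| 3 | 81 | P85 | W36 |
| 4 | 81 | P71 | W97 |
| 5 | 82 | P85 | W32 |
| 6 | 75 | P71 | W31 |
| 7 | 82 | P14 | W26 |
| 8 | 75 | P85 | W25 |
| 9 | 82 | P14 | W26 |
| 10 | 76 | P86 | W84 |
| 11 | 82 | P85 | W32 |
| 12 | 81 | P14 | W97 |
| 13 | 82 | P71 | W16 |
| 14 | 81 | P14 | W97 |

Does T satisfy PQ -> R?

No

(P=81, Q=P85): rows 1, 3 → R = W36, W36 ✓
(P=82, Q=P71): rows 2, 13 → R takes values {W25, W16} — violation
(P=81, Q=P71): row 4 → R = W97 ✓
(P=82, Q=P85): rows 5, 11 → R = W32, W32 ✓
(P=75, Q=P71): row 6 → R = W31 ✓
(P=82, Q=P14): rows 7, 9 → R = W26, W26 ✓
(P=75, Q=P85): row 8 → R = W25 ✓
(P=76, Q=P86): row 10 → R = W84 ✓
(P=81, Q=P14): rows 12, 14 → R = W97, W97 ✓
Two rows agree on PQ but differ on R, so PQ -> R does not hold.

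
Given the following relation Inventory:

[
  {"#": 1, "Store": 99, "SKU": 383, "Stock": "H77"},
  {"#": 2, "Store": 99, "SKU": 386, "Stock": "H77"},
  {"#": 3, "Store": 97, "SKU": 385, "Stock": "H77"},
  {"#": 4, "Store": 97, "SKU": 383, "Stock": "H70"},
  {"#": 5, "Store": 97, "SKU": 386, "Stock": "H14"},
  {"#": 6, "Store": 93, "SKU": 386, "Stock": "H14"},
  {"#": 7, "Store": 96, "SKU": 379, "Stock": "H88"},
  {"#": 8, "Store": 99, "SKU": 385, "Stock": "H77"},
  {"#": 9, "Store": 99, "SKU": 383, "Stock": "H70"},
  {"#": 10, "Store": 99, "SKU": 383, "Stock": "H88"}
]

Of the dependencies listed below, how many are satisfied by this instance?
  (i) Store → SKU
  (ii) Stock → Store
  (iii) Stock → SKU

0

(i) Store → SKU: Store=99: rows 1, 2, 8, 9, 10 → SKU takes values {383, 386, 385} — violation; Store=97: rows 3, 4, 5 → SKU takes values {385, 383, 386} — violation — fails.
(ii) Stock → Store: Stock=H77: rows 1, 2, 3, 8 → Store takes values {99, 97} — violation; Stock=H70: rows 4, 9 → Store takes values {97, 99} — violation; Stock=H14: rows 5, 6 → Store takes values {97, 93} — violation; Stock=H88: rows 7, 10 → Store takes values {96, 99} — violation — fails.
(iii) Stock → SKU: Stock=H77: rows 1, 2, 3, 8 → SKU takes values {383, 386, 385} — violation; Stock=H88: rows 7, 10 → SKU takes values {379, 383} — violation — fails.
None of the 3 dependencies hold.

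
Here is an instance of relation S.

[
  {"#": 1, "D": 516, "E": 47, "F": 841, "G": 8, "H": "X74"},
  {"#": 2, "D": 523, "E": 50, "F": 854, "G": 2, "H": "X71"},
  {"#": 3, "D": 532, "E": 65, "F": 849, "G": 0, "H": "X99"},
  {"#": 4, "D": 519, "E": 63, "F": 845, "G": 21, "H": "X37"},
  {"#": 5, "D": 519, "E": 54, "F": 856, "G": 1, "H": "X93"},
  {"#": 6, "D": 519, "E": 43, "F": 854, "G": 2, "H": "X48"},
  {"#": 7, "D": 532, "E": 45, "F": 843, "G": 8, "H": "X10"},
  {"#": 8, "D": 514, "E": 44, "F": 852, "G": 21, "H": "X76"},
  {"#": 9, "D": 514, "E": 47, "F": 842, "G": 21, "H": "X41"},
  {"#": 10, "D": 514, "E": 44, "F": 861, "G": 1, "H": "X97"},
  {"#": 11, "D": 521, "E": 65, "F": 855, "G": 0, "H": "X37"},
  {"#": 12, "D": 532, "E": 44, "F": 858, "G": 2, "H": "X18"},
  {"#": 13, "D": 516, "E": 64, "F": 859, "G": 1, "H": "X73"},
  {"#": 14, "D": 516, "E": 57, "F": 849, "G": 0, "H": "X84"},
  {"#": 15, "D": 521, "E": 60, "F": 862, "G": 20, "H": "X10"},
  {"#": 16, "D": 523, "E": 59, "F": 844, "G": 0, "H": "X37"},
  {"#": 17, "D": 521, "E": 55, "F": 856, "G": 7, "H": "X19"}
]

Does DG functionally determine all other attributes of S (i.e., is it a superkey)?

Rows 8 and 9 have the same DG value (D=514, G=21) but are distinct tuples, so DG does not determine every attribute — not a superkey.

No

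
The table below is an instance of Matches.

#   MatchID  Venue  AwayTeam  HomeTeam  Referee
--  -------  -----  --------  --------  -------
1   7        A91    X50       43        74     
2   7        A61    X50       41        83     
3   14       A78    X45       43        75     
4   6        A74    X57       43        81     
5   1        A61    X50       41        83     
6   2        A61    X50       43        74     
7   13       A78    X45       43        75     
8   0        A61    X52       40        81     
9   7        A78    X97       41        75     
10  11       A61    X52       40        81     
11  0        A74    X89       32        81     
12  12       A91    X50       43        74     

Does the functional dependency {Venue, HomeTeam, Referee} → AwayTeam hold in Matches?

Yes

(Venue=A91, HomeTeam=43, Referee=74): rows 1, 12 → AwayTeam = X50, X50 ✓
(Venue=A61, HomeTeam=41, Referee=83): rows 2, 5 → AwayTeam = X50, X50 ✓
(Venue=A78, HomeTeam=43, Referee=75): rows 3, 7 → AwayTeam = X45, X45 ✓
(Venue=A74, HomeTeam=43, Referee=81): row 4 → AwayTeam = X57 ✓
(Venue=A61, HomeTeam=43, Referee=74): row 6 → AwayTeam = X50 ✓
(Venue=A61, HomeTeam=40, Referee=81): rows 8, 10 → AwayTeam = X52, X52 ✓
(Venue=A78, HomeTeam=41, Referee=75): row 9 → AwayTeam = X97 ✓
(Venue=A74, HomeTeam=32, Referee=81): row 11 → AwayTeam = X89 ✓
Every {Venue, HomeTeam, Referee} value is associated with a single AwayTeam value, so {Venue, HomeTeam, Referee} → AwayTeam holds.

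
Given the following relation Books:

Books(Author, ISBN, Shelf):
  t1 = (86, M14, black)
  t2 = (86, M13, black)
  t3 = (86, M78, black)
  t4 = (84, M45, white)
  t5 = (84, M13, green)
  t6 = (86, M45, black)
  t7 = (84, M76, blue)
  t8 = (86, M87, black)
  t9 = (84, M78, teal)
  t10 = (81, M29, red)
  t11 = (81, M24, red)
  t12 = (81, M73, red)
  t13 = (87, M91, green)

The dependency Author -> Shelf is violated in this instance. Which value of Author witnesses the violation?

Author=86: rows 1, 2, 3, 6, 8 → Shelf = black, black, black, black, black ✓
Author=84: rows 4, 5, 7, 9 → Shelf takes values {white, green, blue, teal} — violation
Author=81: rows 10, 11, 12 → Shelf = red, red, red ✓
Author=87: row 13 → Shelf = green ✓
The only Author value with inconsistent Shelf is Author=84.

84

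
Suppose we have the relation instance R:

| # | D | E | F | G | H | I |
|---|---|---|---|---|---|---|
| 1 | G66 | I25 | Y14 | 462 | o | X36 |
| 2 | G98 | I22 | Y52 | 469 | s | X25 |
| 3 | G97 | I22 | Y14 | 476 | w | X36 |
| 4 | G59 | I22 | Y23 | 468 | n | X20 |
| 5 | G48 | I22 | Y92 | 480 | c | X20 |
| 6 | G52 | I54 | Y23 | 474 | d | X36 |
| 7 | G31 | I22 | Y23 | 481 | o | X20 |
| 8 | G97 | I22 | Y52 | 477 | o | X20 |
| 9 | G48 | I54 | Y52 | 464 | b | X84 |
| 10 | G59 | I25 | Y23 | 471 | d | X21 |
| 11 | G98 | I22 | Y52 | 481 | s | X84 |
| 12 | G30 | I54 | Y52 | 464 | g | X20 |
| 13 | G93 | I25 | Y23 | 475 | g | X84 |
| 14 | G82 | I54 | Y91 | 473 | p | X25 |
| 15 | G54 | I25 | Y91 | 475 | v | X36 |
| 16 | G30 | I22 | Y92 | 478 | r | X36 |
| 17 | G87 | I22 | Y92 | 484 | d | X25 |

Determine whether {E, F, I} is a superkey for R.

No

Rows 4 and 7 have the same {E, F, I} value (E=I22, F=Y23, I=X20) but are distinct tuples, so {E, F, I} does not determine every attribute — not a superkey.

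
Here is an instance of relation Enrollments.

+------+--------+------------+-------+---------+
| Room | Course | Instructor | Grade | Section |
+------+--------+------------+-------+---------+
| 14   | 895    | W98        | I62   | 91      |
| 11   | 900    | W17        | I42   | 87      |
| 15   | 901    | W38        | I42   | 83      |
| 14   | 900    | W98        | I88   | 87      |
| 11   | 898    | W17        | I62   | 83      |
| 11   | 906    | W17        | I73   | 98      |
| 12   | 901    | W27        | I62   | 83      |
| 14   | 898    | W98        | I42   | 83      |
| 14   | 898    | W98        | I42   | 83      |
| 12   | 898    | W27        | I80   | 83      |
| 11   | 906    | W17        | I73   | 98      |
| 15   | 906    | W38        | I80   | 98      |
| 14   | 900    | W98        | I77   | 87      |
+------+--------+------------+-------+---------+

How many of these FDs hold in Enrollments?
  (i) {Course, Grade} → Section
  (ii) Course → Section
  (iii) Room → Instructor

3

(i) {Course, Grade} → Section: every LHS value maps to a single RHS value — holds.
(ii) Course → Section: every LHS value maps to a single RHS value — holds.
(iii) Room → Instructor: every LHS value maps to a single RHS value — holds.
3 of the 3 dependencies hold.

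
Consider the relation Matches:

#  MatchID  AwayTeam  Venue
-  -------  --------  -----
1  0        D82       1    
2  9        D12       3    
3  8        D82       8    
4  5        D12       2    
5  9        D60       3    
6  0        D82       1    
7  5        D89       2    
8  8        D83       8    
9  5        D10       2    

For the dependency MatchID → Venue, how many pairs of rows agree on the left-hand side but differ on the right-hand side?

MatchID=0: all 2 rows agree on Venue — 0 pairs.
MatchID=9: all 2 rows agree on Venue — 0 pairs.
MatchID=8: all 2 rows agree on Venue — 0 pairs.
MatchID=5: all 3 rows agree on Venue — 0 pairs.

0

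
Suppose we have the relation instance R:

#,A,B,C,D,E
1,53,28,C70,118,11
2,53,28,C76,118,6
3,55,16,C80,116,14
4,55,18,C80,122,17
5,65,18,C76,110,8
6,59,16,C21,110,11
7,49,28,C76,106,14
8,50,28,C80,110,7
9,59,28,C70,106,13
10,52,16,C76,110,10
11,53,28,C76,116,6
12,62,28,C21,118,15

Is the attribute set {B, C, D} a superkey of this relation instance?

All 12 rows have distinct {B, C, D} values, so {B, C, D} → (all attributes) holds and {B, C, D} is a superkey.

Yes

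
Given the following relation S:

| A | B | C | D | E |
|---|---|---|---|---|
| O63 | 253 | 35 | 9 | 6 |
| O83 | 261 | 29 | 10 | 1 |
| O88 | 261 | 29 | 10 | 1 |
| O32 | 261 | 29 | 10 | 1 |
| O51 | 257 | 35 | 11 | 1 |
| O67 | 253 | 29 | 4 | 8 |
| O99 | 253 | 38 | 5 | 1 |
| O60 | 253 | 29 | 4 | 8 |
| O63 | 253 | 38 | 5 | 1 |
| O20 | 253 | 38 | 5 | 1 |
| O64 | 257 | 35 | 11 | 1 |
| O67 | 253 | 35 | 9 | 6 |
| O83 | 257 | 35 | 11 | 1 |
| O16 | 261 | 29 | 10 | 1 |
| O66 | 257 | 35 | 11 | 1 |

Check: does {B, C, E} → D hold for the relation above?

(B=253, C=35, E=6): 2 rows → D = 9, 9 ✓
(B=261, C=29, E=1): 4 rows → D = 10, 10, 10, 10 ✓
(B=257, C=35, E=1): 4 rows → D = 11, 11, 11, 11 ✓
(B=253, C=29, E=8): 2 rows → D = 4, 4 ✓
(B=253, C=38, E=1): 3 rows → D = 5, 5, 5 ✓
Every {B, C, E} value is associated with a single D value, so {B, C, E} → D holds.

Yes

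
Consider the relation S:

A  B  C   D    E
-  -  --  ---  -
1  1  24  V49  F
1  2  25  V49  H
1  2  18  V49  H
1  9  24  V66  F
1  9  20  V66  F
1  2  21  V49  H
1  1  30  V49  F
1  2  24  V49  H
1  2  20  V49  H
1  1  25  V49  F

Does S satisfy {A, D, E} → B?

Yes

(A=1, D=V49, E=F): 3 rows → B = 1, 1, 1 ✓
(A=1, D=V49, E=H): 5 rows → B = 2, 2, 2, 2, 2 ✓
(A=1, D=V66, E=F): 2 rows → B = 9, 9 ✓
Every {A, D, E} value is associated with a single B value, so {A, D, E} → B holds.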